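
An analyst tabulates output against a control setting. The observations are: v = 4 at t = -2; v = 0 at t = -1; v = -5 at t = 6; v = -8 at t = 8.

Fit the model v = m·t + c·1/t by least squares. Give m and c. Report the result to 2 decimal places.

From the data, Σt·t = 105, Σt·1/t = 4, Σ1/t·1/t = 745/576.
And Σt·v = -102, Σ1/t·v = -23/6.
Eliminating c: (745/576)·(row 1) − 4·(row 2) gives (23003/192)·m = (745/576)·(-102) − 4·(-23/6) = -3731/32, so m = -22386/23003.
Then c = ((-23/6) − 4·(-22386/23003))/(745/576) = 1056/23003.

m = -0.97, c = 0.05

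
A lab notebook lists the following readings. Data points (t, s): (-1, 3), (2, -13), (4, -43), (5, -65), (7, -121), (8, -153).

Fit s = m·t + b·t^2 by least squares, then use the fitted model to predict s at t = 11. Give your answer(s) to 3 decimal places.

Normal-equation sums: Σt·t = 159, Σt·t^2 = 1051, Σt^2·t^2 = 7395.
For Xᵀs: Σt·s = -2597, Σt^2·s = -18083.
XᵀX·[m, b]ᵀ = Xᵀs becomes [[159, 1051]; [1051, 7395]]·[m, b]ᵀ = [-2597, -18083]ᵀ.
Eliminating b: 7395·(row 1) − 1051·(row 2) gives 71204·m = 7395·(-2597) − 1051·(-18083) = -199582, so m = -99791/35602.
Then b = ((-18083) − 1051·(-99791/35602))/7395 = -72875/35602.
At t = 11: ŝ = (-99791/35602)·(11) + (-72875/35602)·(121) = -4957788/17801.

ŝ = -278.512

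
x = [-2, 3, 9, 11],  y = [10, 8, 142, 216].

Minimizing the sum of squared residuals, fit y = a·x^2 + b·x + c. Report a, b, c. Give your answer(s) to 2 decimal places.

Entries of AᵀA: Σx^2·x^2 = 21299, Σx^2·x = 2079, Σx^2 = 215, Σx·x = 215, Σx = 21, Σ1 = 4.
For Aᵀy: Σx^2·y = 37750, Σx·y = 3658, Σy = 376.
So AᵀA·[a, b, c]ᵀ = Aᵀy: [[21299, 2079, 215]; [2079, 215, 21]; [215, 21, 4]]·[a, b, c]ᵀ = [37750, 3658, 376]ᵀ.
Solving the 3×3 system (Gaussian elimination) gives a = 118547/58789, b = -130297/58789, c = -161676/58789.

a = 2.02, b = -2.22, c = -2.75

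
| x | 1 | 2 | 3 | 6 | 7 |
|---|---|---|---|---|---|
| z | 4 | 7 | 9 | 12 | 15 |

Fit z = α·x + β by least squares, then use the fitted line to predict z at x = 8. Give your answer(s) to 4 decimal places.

Compute the Gram sums: Σx·x = 99, Σx = 19, Σ1 = 5.
Right-hand side: Σx·z = 222, Σz = 47.
So AᵀA·[α, β]ᵀ = Aᵀz: [[99, 19]; [19, 5]]·[α, β]ᵀ = [222, 47]ᵀ.
Δ = 99·5 − 19² = 134.
α = (222·5 − 19·47)/134 = 217/134; β = (99·47 − 19·222)/134 = 435/134.
At x = 8: ẑ = (217/134)·(8) + (435/134)·(1) = 2171/134.

ẑ = 16.2015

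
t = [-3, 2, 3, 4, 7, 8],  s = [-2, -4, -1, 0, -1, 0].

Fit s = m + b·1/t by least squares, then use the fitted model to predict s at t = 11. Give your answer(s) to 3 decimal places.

ŝ = -1.244

From the data, Σ1 = 6, Σ1/t = 57/56, Σ1/t·1/t = 16109/28224.
And Σs = -8, Σ1/t·s = -38/21.
Normal equations: [[6, 57/56]; [57/56, 16109/28224]]·[m, b]ᵀ = [-8, -38/21]ᵀ.
Eliminating b: (16109/28224)·(row 1) − (57/56)·(row 2) gives (22471/9408)·m = (16109/28224)·(-8) − (57/56)·(-38/21) = -1373/504, so m = -76888/67413.
Then b = ((-38/21) − (57/56)·(-76888/67413))/(16109/28224) = -25536/22471.
At t = 11: ŝ = (-76888/67413)·(1) + (-25536/22471)·(1/11) = -922376/741543.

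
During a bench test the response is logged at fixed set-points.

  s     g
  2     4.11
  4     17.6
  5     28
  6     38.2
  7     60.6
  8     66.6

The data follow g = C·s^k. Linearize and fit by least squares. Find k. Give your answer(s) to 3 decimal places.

Let Y = ln g. Fitting Y = k·ln s + ln C by least squares:
Σln s = 9.5060, Σ(ln s)² = 16.3136, Σln g = 19.5594, Σln s·ln g = 33.5631.
Equations: 16.3136·k + 9.5060·ln C = 33.5631;  9.5060·k + 6·ln C = 19.5594.
Solving (det = 7.5177): k = 2.05478, ln C = 0.00444.

k = 2.055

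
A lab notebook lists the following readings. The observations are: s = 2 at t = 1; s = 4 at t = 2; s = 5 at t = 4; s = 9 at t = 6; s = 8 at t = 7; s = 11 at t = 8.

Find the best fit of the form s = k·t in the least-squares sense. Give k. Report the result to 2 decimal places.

Sums needed: Σt·t = 170.
And Σt·s = 228.
Normal equations: [[170]]·[k]ᵀ = [228]ᵀ.
Hence k = 228 / 170 ≈ 1.34118.

k = 1.34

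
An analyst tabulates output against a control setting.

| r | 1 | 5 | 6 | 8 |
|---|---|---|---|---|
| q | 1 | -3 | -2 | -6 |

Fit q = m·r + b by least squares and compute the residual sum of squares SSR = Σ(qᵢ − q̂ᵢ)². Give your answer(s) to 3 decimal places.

AᵀA·[m, b]ᵀ = Aᵀq reads: 126·m + 20·b = -74;  20·m + 4·b = -10.
det = 126·4 − 20² = 104.
m = ((-74)·4 − 20·(-10))/104 = -12/13; b = (126·(-10) − 20·(-74))/104 = 55/26.
Residuals: -5/26, -1/2, 37/26, -19/26; SSR = 37/13.

SSR = 2.846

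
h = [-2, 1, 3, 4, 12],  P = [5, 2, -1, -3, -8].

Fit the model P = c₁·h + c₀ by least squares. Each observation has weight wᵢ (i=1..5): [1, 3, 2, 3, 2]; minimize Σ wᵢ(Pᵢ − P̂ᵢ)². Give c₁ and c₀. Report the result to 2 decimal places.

c₁ = -0.91, c₀ = 2.10

AᵀWA·[c₁, c₀]ᵀ = AᵀWP reads: 361·c₁ + 43·c₀ = -238;  43·c₁ + 11·c₀ = -16.
det = 361·11 − 43² = 2122.
c₁ = ((-238)·11 − 43·(-16))/2122 = -965/1061; c₀ = (361·(-16) − 43·(-238))/2122 = 2229/1061.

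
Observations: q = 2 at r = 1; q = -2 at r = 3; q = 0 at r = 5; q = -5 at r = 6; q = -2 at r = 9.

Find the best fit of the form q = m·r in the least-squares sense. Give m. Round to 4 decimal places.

m = -0.3421

From the data, Σr·r = 152.
Right-hand side: Σr·q = -52.
m = (-52)/152 = -0.342105.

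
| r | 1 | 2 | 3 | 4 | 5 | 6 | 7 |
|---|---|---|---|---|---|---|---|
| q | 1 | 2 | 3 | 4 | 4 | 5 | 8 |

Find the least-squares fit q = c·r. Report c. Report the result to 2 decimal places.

Sums needed: Σr·r = 140.
For Mᵀq: Σr·q = 136.
So MᵀM·[c]ᵀ = Mᵀq: [[140]]·[c]ᵀ = [136]ᵀ.
Hence c = 136 / 140 ≈ 0.971429.

c = 0.97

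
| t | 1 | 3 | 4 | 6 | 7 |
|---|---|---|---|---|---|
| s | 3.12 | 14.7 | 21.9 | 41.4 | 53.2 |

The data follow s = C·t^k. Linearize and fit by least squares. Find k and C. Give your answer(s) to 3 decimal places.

Let Y = ln s. Fitting Y = k·ln t + ln C by least squares:
Σln t = 6.2226, Σ(ln t)² = 10.1257, Σln s = 14.6095, Σln t·ln s = 21.6361.
Normal system: [[10.1257, 6.2226]; [6.2226, 5]]·[k, ln C]ᵀ = [21.6361, 14.6095]ᵀ.
Slope k = (n·Σln t·ln s − Σln t·Σln s)/(n·Σ(ln t)² − (Σln t)²) = (5·21.6361 − 6.2226·14.6095)/11.9082 = 1.45039; ln C = (Σln s − k·Σln t)/n = 1.11686, so C = exp(1.11686) = 3.05526.

k = 1.450, C = 3.055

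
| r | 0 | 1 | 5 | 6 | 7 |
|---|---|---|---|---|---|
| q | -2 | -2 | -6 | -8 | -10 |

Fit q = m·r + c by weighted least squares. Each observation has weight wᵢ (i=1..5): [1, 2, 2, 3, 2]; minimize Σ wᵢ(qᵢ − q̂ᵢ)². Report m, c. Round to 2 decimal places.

Compute the Gram sums: Σwᵢ·r·r = 258, Σwᵢ·r = 44, Σwᵢ·1 = 10.
And Σwᵢ·r·q = -348, Σwᵢ·q = -62.
Normal equations: [[258, 44]; [44, 10]]·[m, c]ᵀ = [-348, -62]ᵀ.
Eliminating c: 10·(row 1) − 44·(row 2) gives 644·m = 10·(-348) − 44·(-62) = -752, so m = -188/161.
Then c = ((-62) − 44·(-188/161))/10 = -171/161.

m = -1.17, c = -1.06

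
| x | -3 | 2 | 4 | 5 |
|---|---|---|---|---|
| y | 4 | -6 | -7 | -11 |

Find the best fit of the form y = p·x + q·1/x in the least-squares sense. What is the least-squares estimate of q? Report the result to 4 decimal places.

Entries of AᵀA: Σx·x = 54, Σx·1/x = 4, Σ1/x·1/x = 1669/3600.
Moment sums: Σx·y = -107, Σ1/x·y = -497/60.
AᵀA·[p, q]ᵀ = Aᵀy becomes [[54, 4]; [4, 1669/3600]]·[p, q]ᵀ = [-107, -497/60]ᵀ.
det = 54·(1669/3600) − 4² = 1807/200.
p = ((-107)·(1669/3600) − 4·(-497/60))/(1807/200) = -59303/32526; q = (54·(-497/60) − 4·(-107))/(1807/200) = -3860/1807.

q = -2.1361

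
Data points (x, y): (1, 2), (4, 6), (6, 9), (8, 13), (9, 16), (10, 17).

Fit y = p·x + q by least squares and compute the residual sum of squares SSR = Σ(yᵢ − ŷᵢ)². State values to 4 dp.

SSR = 2.5523

MᵀM·[p, q]ᵀ = Mᵀy reads: 298·p + 38·q = 498;  38·p + 6·q = 63.
Determinant 298·6 − 38² = 344.
p = (498·6 − 38·63)/344 = 297/172; q = (298·63 − 38·498)/344 = -75/172.
Residuals: 61/86, -81/172, -159/172, -65/172, 77/86, 29/172; SSR = 439/172.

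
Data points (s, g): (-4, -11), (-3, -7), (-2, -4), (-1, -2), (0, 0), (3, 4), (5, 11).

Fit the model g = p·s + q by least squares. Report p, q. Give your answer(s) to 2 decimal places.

p = 2.20, q = -0.66

Compute the Gram sums: Σs·s = 64, Σs = -2, Σ1 = 7.
Moment sums: Σs·g = 142, Σg = -9.
MᵀM·[p, q]ᵀ = Mᵀg becomes [[64, -2]; [-2, 7]]·[p, q]ᵀ = [142, -9]ᵀ.
Determinant 64·7 − (-2)² = 444.
p = (142·7 − (-2)·(-9))/444 = 244/111; q = (64·(-9) − (-2)·142)/444 = -73/111.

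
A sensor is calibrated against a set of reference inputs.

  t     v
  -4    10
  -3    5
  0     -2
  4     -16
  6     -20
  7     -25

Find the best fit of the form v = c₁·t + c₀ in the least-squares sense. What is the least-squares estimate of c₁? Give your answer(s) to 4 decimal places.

The normal equations are: 126·c₁ + 10·c₀ = -414;  10·c₁ + 6·c₀ = -48.
(Σt·t = 126, Σt = 10, Σ1 = 6, Σt·v = -414, Σv = -48.)
Eliminating c₀: 6·(row 1) − 10·(row 2) gives 656·c₁ = 6·(-414) − 10·(-48) = -2004, so c₁ = -501/164.
Then c₀ = ((-48) − 10·(-501/164))/6 = -477/164.

c₁ = -3.0549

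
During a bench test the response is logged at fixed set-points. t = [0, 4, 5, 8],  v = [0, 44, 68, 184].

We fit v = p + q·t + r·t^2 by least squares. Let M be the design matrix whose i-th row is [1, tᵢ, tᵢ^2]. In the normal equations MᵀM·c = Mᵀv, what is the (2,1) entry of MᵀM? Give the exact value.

17

Row 2 ↔ basis t, column 1 ↔ basis 1, so (MᵀM)_{2,1} = Σᵢ t = (0)·(1) + (4)·(1) + (5)·(1) + (8)·(1) = 17.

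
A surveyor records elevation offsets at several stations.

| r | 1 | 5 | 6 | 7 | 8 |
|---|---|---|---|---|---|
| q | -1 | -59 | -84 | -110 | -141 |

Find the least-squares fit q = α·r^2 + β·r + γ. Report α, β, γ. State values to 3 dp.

With design matrix M, MᵀM = [[8419, 1197, 175]; [1197, 175, 27]; [175, 27, 5]] and Mᵀq = [-18914, -2698, -395]ᵀ.
Row-reducing yields α = -15547/8702, β = -34205/8702, γ = 20697/4351.

α = -1.787, β = -3.931, γ = 4.757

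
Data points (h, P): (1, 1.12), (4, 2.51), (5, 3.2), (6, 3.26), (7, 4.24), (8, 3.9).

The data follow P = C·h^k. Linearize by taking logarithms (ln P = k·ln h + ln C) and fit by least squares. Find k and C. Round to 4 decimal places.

Taking logs, ln P = k·ln h + ln C, so regress ln P on ln h.
Over the data: Σln h = 8.8128, Σ(ln h)² = 15.8331, Σln P = 6.1840, Σln h·ln P = 10.9062.
Normal system: [[15.8331, 8.8128]; [8.8128, 6]]·[k, ln C]ᵀ = [10.9062, 6.1840]ᵀ.
Δ = 15.8331·6 − (8.8128)² = 17.3327; k = (10.9062·6 − 8.8128·6.1840)/17.3327 = 0.63109, ln C = (15.8331·6.1840 − 8.8128·10.9062)/17.3327 = 0.10372, so C = exp(0.10372) = 1.10929.

k = 0.6311, C = 1.1093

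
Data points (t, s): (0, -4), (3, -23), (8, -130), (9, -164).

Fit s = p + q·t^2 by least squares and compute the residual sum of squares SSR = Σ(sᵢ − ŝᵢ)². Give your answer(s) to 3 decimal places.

SSR = 1.054

From the data, Σ1 = 4, Σt^2 = 154, Σt^2·t^2 = 10738.
Moment sums: Σs = -321, Σt^2·s = -21811.
XᵀX·[p, q]ᵀ = Xᵀs becomes [[4, 154]; [154, 10738]]·[p, q]ᵀ = [-321, -21811]ᵀ.
det = 4·10738 − 154² = 19236.
p = ((-321)·10738 − 154·(-21811))/19236 = -3143/687; q = (4·(-21811) − 154·(-321))/19236 = -18905/9618.
Residuals: 395/687, -7067/9618, 597/1603, -2045/9618; SSR = 10141/9618.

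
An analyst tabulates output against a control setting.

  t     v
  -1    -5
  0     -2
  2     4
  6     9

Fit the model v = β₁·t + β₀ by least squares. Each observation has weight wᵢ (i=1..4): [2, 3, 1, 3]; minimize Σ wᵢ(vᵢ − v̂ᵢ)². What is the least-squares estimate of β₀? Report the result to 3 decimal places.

Normal-equation sums: Σwᵢ·t·t = 114, Σwᵢ·t = 18, Σwᵢ·1 = 9.
For MᵀWv: Σwᵢ·t·v = 180, Σwᵢ·v = 15.
Normal equations: [[114, 18]; [18, 9]]·[β₁, β₀]ᵀ = [180, 15]ᵀ.
Δ = 114·9 − 18² = 702.
β₁ = (180·9 − 18·15)/702 = 25/13; β₀ = (114·15 − 18·180)/702 = -85/39.

β₀ = -2.179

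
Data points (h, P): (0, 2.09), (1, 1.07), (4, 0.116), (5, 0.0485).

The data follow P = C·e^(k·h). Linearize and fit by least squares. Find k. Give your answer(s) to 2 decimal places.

With ln Pᵢ as the transformed response and hᵢ as the regressor:
Over the data: Σh = 10.0000, Σ(h)² = 42.0000, Σln P = -4.3755, Σh·ln P = -23.6800.
Normal system: [[42.0000, 10.0000]; [10.0000, 4]]·[k, ln C]ᵀ = [-23.6800, -4.3755]ᵀ.
Solving (det = 68.0000): k = -0.74948, ln C = 0.77981.

k = -0.75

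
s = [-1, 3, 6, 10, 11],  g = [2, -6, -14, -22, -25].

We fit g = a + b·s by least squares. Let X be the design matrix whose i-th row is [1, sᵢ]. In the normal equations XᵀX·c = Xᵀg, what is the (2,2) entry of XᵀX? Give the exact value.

Row 2 ↔ basis s, column 2 ↔ basis s, so (XᵀX)_{2,2} = Σᵢ (s)·(s) = (-1)·(-1) + (3)·(3) + (6)·(6) + (10)·(10) + (11)·(11) = 267.

267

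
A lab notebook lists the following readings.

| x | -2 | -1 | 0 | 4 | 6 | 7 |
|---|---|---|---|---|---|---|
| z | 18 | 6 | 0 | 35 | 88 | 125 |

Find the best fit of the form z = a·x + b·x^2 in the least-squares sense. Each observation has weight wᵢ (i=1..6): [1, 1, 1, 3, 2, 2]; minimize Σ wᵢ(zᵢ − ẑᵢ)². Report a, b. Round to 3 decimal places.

Forming MᵀWM = [[223, 1301]; [1301, 8179]] and MᵀWz = [3184, 20344]ᵀ gives MᵀWM·[a, b]ᵀ = MᵀWz.
Determinant 223·8179 − 1301² = 131316.
a = (3184·8179 − 1301·20344)/131316 = -106402/32829; b = (223·20344 − 1301·3184)/131316 = 98582/32829.

a = -3.241, b = 3.003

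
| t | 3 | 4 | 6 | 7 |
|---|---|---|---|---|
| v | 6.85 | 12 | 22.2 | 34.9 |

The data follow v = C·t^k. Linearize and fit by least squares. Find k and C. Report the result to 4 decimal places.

k = 1.8360, C = 0.9133

Let Y = ln v. Fitting Y = k·ln t + ln C by least squares:
Sums: Σln t = 6.2226, Σ(ln t)² = 10.1257, Σln v = 11.0617, Σln t·ln v = 18.0263.
Normal system: [[10.1257, 6.2226]; [6.2226, 4]]·[k, ln C]ᵀ = [18.0263, 11.0617]ᵀ.
Slope k = (n·Σln t·ln v − Σln t·Σln v)/(n·Σ(ln t)² − (Σln t)²) = (4·18.0263 − 6.2226·11.0617)/1.7825 = 1.83596; ln C = (Σln v − k·Σln t)/n = -0.09067, so C = exp(-0.09067) = 0.91332.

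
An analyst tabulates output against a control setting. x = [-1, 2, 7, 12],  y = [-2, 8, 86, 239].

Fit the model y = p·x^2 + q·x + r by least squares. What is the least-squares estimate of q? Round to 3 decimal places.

q = 1.925

Compute the Gram sums: Σx^2·x^2 = 23154, Σx^2·x = 2078, Σx^2 = 198, Σx·x = 198, Σx = 20, Σ1 = 4.
Right-hand side: Σx^2·y = 38660, Σx·y = 3488, Σy = 331.
So AᵀA·[p, q, r]ᵀ = Aᵀy: [[23154, 2078, 198]; [2078, 198, 20]; [198, 20, 4]]·[p, q, r]ᵀ = [38660, 3488, 331]ᵀ.
Inverting the 3×3 Gram matrix, [p, q, r]ᵀ = [37739/24970, 48061/24970, -21059/12485]ᵀ.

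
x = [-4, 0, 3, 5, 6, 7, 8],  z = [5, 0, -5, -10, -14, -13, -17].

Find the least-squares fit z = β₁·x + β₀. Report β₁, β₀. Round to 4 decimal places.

β₁ = -1.8516, β₀ = -1.1016

Normal-equation sums: Σx·x = 199, Σx = 25, Σ1 = 7.
Moment sums: Σx·z = -396, Σz = -54.
So AᵀA·[β₁, β₀]ᵀ = Aᵀz: [[199, 25]; [25, 7]]·[β₁, β₀]ᵀ = [-396, -54]ᵀ.
Determinant 199·7 − 25² = 768.
β₁ = ((-396)·7 − 25·(-54))/768 = -237/128; β₀ = (199·(-54) − 25·(-396))/768 = -141/128.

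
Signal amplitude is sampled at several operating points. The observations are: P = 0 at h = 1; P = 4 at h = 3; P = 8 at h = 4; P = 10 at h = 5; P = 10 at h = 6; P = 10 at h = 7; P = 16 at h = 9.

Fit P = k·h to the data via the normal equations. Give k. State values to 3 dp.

k = 1.696

The normal system AᵀA·[k]ᵀ = AᵀP is [[217]]·[k]ᵀ = [368]ᵀ.
Hence k = 368 / 217 ≈ 1.69585.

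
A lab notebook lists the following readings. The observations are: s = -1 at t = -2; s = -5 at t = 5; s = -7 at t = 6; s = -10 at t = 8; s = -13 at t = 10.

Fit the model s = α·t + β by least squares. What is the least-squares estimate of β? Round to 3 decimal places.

β = -1.969

Normal-equation sums: Σt·t = 229, Σt = 27, Σ1 = 5.
And Σt·s = -275, Σs = -36.
MᵀM·[α, β]ᵀ = Mᵀs becomes [[229, 27]; [27, 5]]·[α, β]ᵀ = [-275, -36]ᵀ.
det = 229·5 − 27² = 416.
α = ((-275)·5 − 27·(-36))/416 = -31/32; β = (229·(-36) − 27·(-275))/416 = -63/32.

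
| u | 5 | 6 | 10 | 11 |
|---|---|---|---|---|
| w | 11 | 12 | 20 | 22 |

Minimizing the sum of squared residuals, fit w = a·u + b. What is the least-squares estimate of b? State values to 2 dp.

b = 1.17

With design matrix M, MᵀM = [[282, 32]; [32, 4]] and Mᵀw = [569, 65]ᵀ.
Eliminating b: 4·(row 1) − 32·(row 2) gives 104·a = 4·569 − 32·65 = 196, so a = 49/26.
Then b = (65 − 32·(49/26))/4 = 61/52.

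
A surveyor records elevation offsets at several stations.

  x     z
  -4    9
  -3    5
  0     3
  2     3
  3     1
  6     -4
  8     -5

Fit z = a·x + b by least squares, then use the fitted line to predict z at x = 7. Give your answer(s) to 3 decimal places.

Sums needed: Σx·x = 138, Σx = 12, Σ1 = 7.
For Mᵀz: Σx·z = -106, Σz = 12.
MᵀM·[a, b]ᵀ = Mᵀz becomes [[138, 12]; [12, 7]]·[a, b]ᵀ = [-106, 12]ᵀ.
Eliminating b: 7·(row 1) − 12·(row 2) gives 822·a = 7·(-106) − 12·12 = -886, so a = -443/411.
Then b = (12 − 12·(-443/411))/7 = 488/137.
At x = 7: ẑ = (-443/411)·(7) + (488/137)·(1) = -1637/411.

ẑ = -3.983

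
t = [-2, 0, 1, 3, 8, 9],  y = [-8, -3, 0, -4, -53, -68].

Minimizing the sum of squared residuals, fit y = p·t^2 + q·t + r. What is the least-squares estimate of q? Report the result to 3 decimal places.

q = 1.782

With design matrix A, AᵀA = [[10755, 1261, 159]; [1261, 159, 19]; [159, 19, 6]] and Aᵀy = [-8968, -1032, -136]ᵀ.
Solving the 3×3 system (Gaussian elimination) gives p = -9329/9089, q = 16201/9089, r = -10102/9089.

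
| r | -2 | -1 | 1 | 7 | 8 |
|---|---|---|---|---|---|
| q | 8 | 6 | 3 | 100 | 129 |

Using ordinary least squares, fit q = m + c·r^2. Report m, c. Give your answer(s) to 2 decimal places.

m = 1.75, c = 1.99

The normal system XᵀX·[m, c]ᵀ = Xᵀq is [[5, 119]; [119, 6515]]·[m, c]ᵀ = [246, 13197]ᵀ.
Eliminating c: 6515·(row 1) − 119·(row 2) gives 18414·m = 6515·246 − 119·13197 = 32247, so m = 3583/2046.
Then c = (13197 − 119·(3583/2046))/6515 = 4079/2046.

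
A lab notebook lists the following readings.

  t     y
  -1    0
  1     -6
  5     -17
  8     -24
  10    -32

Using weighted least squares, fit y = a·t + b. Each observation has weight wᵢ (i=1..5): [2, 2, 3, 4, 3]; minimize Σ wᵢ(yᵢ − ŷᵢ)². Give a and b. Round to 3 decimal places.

a = -2.801, b = -2.806

The normal equations are: 635·a + 77·b = -1995;  77·a + 14·b = -255.
Eliminating b: 14·(row 1) − 77·(row 2) gives 2961·a = 14·(-1995) − 77·(-255) = -8295, so a = -395/141.
Then b = ((-255) − 77·(-395/141))/14 = -2770/987.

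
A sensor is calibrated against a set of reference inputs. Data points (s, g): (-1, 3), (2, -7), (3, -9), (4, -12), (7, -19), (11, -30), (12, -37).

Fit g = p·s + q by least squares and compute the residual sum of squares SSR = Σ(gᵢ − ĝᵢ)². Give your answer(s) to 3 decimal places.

Setting ∂/∂p … = 0 gives: 344·p + 38·q = -999;  38·p + 7·q = -111.
Eliminating q: 7·(row 1) − 38·(row 2) gives 964·p = 7·(-999) − 38·(-111) = -2775, so p = -2775/964.
Then q = ((-111) − 38·(-2775/964))/7 = -111/482.
Residuals: 339/964, -244/241, -129/964, -123/482, 1331/964, 1827/964, -1073/482; SSR = 11265/964.

SSR = 11.686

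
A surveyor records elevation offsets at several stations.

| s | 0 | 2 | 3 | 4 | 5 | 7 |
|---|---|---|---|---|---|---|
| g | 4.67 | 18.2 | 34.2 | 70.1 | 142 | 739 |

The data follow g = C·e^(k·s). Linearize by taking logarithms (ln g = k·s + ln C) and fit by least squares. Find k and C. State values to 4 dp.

Taking logs, ln g = k·s + ln C, so regress ln g on s.
XᵀX = [[103.0000, 21.0000]; [21.0000, 6]], rhs = [104.4154, 23.7859]ᵀ  (here Σs = 21.0000, Σ(s)² = 103.0000, Σln g = 23.7859, Σs·ln g = 104.4154).
Solving (det = 177.0000): k = 0.71746, ln C = 1.45321, so C = exp(1.45321) = 4.27684.

k = 0.7175, C = 4.2768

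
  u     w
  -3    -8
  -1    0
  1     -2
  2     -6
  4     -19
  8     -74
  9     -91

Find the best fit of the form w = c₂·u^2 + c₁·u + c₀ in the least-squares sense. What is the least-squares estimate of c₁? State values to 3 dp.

Compute the Gram sums: Σu^2·u^2 = 11012, Σu^2·u = 1286, Σu^2 = 176, Σu·u = 176, Σu = 20, Σ1 = 7.
Moment sums: Σu^2·w = -12509, Σu·w = -1477, Σw = -200.
Inverting the 3×3 Gram matrix, [c₂, c₁, c₀]ᵀ = [-629687/593538, -373189/593538, -9974/98923]ᵀ.

c₁ = -0.629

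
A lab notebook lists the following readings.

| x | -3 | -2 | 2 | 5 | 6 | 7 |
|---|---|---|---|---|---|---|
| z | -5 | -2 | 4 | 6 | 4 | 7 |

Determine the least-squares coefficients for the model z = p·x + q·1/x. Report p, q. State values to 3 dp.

p = 0.866, q = 3.347

MᵀM·[p, q]ᵀ = Mᵀz reads: 127·p + 6·q = 130;  6·p + (30839/44100)·q = 113/15.
(Σx·x = 127, Σx·1/x = 6, Σ1/x·1/x = 30839/44100, Σx·z = 130, Σ1/x·z = 113/15.)
det = 127·(30839/44100) − 6² = 2328953/44100.
p = (130·(30839/44100) − 6·(113/15))/(2328953/44100) = 183250/211723; q = (127·(113/15) − 6·130)/(2328953/44100) = 708540/211723.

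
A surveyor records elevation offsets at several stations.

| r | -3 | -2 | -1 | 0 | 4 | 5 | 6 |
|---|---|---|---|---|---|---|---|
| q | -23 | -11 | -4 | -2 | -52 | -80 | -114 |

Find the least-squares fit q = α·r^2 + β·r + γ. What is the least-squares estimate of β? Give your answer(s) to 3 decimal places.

Entries of XᵀX: Σr^2·r^2 = 2275, Σr^2·r = 369, Σr^2 = 91, Σr·r = 91, Σr = 9, Σ1 = 7.
For Xᵀq: Σr^2·q = -7191, Σr·q = -1197, Σq = -286.
Row-reducing yields α = -14629/5082, β = -633/484, γ = -17827/10164.

β = -1.308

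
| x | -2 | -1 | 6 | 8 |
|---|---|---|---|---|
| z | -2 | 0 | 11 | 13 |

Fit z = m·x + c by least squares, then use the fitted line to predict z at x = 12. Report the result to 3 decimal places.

ẑ = 19.545

Entries of MᵀM: Σx·x = 105, Σx = 11, Σ1 = 4.
Right-hand side: Σx·z = 174, Σz = 22.
Normal equations: [[105, 11]; [11, 4]]·[m, c]ᵀ = [174, 22]ᵀ.
Δ = 105·4 − 11² = 299.
m = (174·4 − 11·22)/299 = 454/299; c = (105·22 − 11·174)/299 = 396/299.
At x = 12: ẑ = (454/299)·(12) + (396/299)·(1) = 5844/299.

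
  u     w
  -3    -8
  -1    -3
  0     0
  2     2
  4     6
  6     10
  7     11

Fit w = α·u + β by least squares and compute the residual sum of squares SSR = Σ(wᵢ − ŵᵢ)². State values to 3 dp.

Compute the Gram sums: Σu·u = 115, Σu = 15, Σ1 = 7.
For Xᵀw: Σu·w = 192, Σw = 18.
Normal equations: [[115, 15]; [15, 7]]·[α, β]ᵀ = [192, 18]ᵀ.
det = 115·7 − 15² = 580.
α = (192·7 − 15·18)/580 = 537/290; β = (115·18 − 15·192)/580 = -81/58.
Residuals: -152/145, 36/145, 81/58, -89/290, -3/290, 83/290, -82/145; SSR = 523/145.

SSR = 3.607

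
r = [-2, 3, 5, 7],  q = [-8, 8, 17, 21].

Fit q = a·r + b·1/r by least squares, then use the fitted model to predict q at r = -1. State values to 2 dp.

From the data, Σr·r = 87, Σr·1/r = 4, Σ1/r·1/r = 18589/44100.
Right-hand side: Σr·q = 272, Σ1/r·q = 196/15.
Eliminating b: (18589/44100)·(row 1) − 4·(row 2) gives (303881/14700)·a = (18589/44100)·272 − 4·(196/15) = 687812/11025, so a = 2751248/911643.
Then b = ((196/15) − 4·(2751248/911643))/(18589/44100) = 717360/303881.
At r = -1: q̂ = (2751248/911643)·(-1) + (717360/303881)·(-1) = -4903328/911643.

q̂ = -5.38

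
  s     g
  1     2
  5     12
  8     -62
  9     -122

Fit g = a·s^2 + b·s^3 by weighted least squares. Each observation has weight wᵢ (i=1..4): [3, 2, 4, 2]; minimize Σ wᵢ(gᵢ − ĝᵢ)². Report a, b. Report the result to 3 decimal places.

Entries of MᵀWM: Σwᵢ·s^2·s^2 = 30759, Σwᵢ·s^2·s^3 = 255423, Σwᵢ·s^3·s^3 = 2142711.
Moment sums: Σwᵢ·s^2·g = -35030, Σwᵢ·s^3·g = -301846.
Normal equations: [[30759, 255423]; [255423, 2142711]]·[a, b]ᵀ = [-35030, -301846]ᵀ.
Eliminating b: 2142711·(row 1) − 255423·(row 2) gives 666738720·a = 2142711·(-35030) − 255423·(-301846) = 2039244528, so a = 42484261/13890390.
Then b = ((-301846) − 255423·(42484261/13890390))/2142711 = -2340371/4630130.

a = 3.059, b = -0.505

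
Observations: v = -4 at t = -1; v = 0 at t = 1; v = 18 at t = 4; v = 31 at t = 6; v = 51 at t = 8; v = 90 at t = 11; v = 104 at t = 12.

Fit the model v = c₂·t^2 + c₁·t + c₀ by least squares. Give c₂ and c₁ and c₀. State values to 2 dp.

AᵀA·[c₂, c₁, c₀]ᵀ = Aᵀv reads: 41027·c₂ + 3851·c₁ + 383·c₀ = 30530;  3851·c₂ + 383·c₁ + 41·c₀ = 2908;  383·c₂ + 41·c₁ + 7·c₀ = 290.
(Σt^2·t^2 = 41027, Σt^2·t = 3851, Σt^2 = 383, Σt·t = 383, Σt = 41, Σ1 = 7, Σt^2·v = 30530, Σt·v = 2908, Σv = 290.)
Inverting the 3×3 Gram matrix, [c₂, c₁, c₀]ᵀ = [262987/494553, 1227230/494553, -362861/164851]ᵀ.

c₂ = 0.53, c₁ = 2.48, c₀ = -2.20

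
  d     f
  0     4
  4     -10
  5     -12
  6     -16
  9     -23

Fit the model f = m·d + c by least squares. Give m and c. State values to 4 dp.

Sums needed: Σd·d = 158, Σd = 24, Σ1 = 5.
For Xᵀf: Σd·f = -403, Σf = -57.
Eliminating c: 5·(row 1) − 24·(row 2) gives 214·m = 5·(-403) − 24·(-57) = -647, so m = -647/214.
Then c = ((-57) − 24·(-647/214))/5 = 333/107.

m = -3.0234, c = 3.1121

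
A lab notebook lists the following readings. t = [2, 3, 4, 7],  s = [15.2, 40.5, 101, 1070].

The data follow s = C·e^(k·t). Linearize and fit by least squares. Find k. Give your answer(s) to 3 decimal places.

Linearized form: ln s = k·t + ln C. From the 4 transformed points,
AᵀA = [[78.0000, 16.0000]; [16.0000, 4]], rhs = [83.8349, 18.0131]ᵀ  (here Σt = 16.0000, Σ(t)² = 78.0000, Σln s = 18.0131, Σt·ln s = 83.8349).
Solving (det = 56.0000): k = 0.84160, ln C = 1.13690.

k = 0.842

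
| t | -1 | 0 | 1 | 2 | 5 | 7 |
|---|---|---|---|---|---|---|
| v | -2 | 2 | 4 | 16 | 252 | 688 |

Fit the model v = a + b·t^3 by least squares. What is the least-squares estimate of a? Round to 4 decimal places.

a = 1.0816

The normal system AᵀA·[a, b]ᵀ = Aᵀv is [[6, 476]; [476, 133340]]·[a, b]ᵀ = [960, 267618]ᵀ.
Eliminating b: 133340·(row 1) − 476·(row 2) gives 573464·a = 133340·960 − 476·267618 = 620232, so a = 77529/71683.
Then b = (267618 − 476·(77529/71683))/133340 = 287187/143366.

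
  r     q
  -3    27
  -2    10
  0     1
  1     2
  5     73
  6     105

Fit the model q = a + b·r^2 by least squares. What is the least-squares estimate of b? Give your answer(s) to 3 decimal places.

b = 2.926

Normal-equation sums: Σ1 = 6, Σr^2 = 75, Σr^2·r^2 = 2019.
And Σq = 218, Σr^2·q = 5890.
So AᵀA·[a, b]ᵀ = Aᵀq: [[6, 75]; [75, 2019]]·[a, b]ᵀ = [218, 5890]ᵀ.
Δ = 6·2019 − 75² = 6489.
a = (218·2019 − 75·5890)/6489 = -536/2163; b = (6·5890 − 75·218)/6489 = 2110/721.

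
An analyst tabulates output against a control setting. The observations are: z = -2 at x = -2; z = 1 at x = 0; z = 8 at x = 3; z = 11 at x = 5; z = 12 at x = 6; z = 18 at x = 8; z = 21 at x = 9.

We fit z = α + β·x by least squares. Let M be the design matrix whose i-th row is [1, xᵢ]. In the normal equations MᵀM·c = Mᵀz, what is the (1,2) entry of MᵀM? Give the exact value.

Row 1 ↔ basis 1, column 2 ↔ basis x, so (MᵀM)_{1,2} = Σᵢ x = (1)·(-2) + (1)·(0) + (1)·(3) + (1)·(5) + (1)·(6) + (1)·(8) + (1)·(9) = 29.

29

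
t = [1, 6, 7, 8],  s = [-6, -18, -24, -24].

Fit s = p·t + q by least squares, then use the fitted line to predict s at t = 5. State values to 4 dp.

ŝ = -16.6552

XᵀX·[p, q]ᵀ = Xᵀs reads: 150·p + 22·q = -474;  22·p + 4·q = -72.
det = 150·4 − 22² = 116.
p = ((-474)·4 − 22·(-72))/116 = -78/29; q = (150·(-72) − 22·(-474))/116 = -93/29.
At t = 5: ŝ = (-78/29)·(5) + (-93/29)·(1) = -483/29.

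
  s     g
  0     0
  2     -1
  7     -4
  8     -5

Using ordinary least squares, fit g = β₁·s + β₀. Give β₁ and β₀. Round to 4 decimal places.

From the data, Σs·s = 117, Σs = 17, Σ1 = 4.
And Σs·g = -70, Σg = -10.
Normal equations: [[117, 17]; [17, 4]]·[β₁, β₀]ᵀ = [-70, -10]ᵀ.
Determinant 117·4 − 17² = 179.
β₁ = ((-70)·4 − 17·(-10))/179 = -110/179; β₀ = (117·(-10) − 17·(-70))/179 = 20/179.

β₁ = -0.6145, β₀ = 0.1117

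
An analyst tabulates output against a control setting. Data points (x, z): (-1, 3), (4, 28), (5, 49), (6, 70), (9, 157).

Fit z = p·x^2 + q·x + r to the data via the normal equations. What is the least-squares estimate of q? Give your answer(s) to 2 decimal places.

q = -0.52

Sums needed: Σx^2·x^2 = 8739, Σx^2·x = 1133, Σx^2 = 159, Σx·x = 159, Σx = 23, Σ1 = 5.
And Σx^2·z = 16913, Σx·z = 2187, Σz = 307.
Normal equations: [[8739, 1133, 159]; [1133, 159, 23]; [159, 23, 5]]·[p, q, r]ᵀ = [16913, 2187, 307]ᵀ.
Inverting the 3×3 Gram matrix, [p, q, r]ᵀ = [86552/43303, -22709/43303, 10912/43303]ᵀ.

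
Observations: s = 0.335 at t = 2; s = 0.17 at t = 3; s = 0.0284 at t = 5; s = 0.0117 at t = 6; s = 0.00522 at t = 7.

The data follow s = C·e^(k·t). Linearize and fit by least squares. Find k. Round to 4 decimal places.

k = -0.8480

Linearized form: ln s = k·t + ln C. From the 5 transformed points,
Over the data: Σt = 23.0000, Σ(t)² = 123.0000, Σln s = -16.1304, Σt·ln s = -88.7858.
Normal system: [[123.0000, 23.0000]; [23.0000, 5]]·[k, ln C]ᵀ = [-88.7858, -16.1304]ᵀ.
Slope k = (n·Σt·ln s − Σt·Σln s)/(n·Σ(t)² − (Σt)²) = (5·-88.7858 − 23.0000·-16.1304)/86.0000 = -0.84803; ln C = (Σln s − k·Σt)/n = 0.67484.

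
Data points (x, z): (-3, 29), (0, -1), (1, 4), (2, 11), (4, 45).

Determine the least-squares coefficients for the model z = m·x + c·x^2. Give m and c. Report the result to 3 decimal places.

m = -0.612, c = 2.986

Entries of AᵀA: Σx·x = 30, Σx·x^2 = 46, Σx^2·x^2 = 354.
And Σx·z = 119, Σx^2·z = 1029.
AᵀA·[m, c]ᵀ = Aᵀz becomes [[30, 46]; [46, 354]]·[m, c]ᵀ = [119, 1029]ᵀ.
Determinant 30·354 − 46² = 8504.
m = (119·354 − 46·1029)/8504 = -651/1063; c = (30·1029 − 46·119)/8504 = 6349/2126.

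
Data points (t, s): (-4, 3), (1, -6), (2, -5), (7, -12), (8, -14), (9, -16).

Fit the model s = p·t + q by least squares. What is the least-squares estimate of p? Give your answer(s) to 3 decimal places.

Compute the Gram sums: Σt·t = 215, Σt = 23, Σ1 = 6.
Moment sums: Σt·s = -368, Σs = -50.
XᵀX·[p, q]ᵀ = Xᵀs becomes [[215, 23]; [23, 6]]·[p, q]ᵀ = [-368, -50]ᵀ.
Determinant 215·6 − 23² = 761.
p = ((-368)·6 − 23·(-50))/761 = -1058/761; q = (215·(-50) − 23·(-368))/761 = -2286/761.

p = -1.390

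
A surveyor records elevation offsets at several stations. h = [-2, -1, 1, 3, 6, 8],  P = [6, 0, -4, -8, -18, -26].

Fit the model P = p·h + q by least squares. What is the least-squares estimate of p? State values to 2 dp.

Entries of XᵀX: Σh·h = 115, Σh = 15, Σ1 = 6.
And Σh·P = -356, ΣP = -50.
XᵀX·[p, q]ᵀ = XᵀP becomes [[115, 15]; [15, 6]]·[p, q]ᵀ = [-356, -50]ᵀ.
Eliminating q: 6·(row 1) − 15·(row 2) gives 465·p = 6·(-356) − 15·(-50) = -1386, so p = -462/155.
Then q = ((-50) − 15·(-462/155))/6 = -82/93.

p = -2.98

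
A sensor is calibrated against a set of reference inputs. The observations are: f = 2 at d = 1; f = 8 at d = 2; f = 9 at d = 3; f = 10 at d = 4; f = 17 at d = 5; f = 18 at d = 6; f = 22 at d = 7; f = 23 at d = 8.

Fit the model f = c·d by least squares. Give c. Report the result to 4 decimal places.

c = 3.0196

MᵀM·[c]ᵀ = Mᵀf reads: 204·c = 616.
(Σd·d = 204, Σd·f = 616.)
c = 616/204 = 3.01961.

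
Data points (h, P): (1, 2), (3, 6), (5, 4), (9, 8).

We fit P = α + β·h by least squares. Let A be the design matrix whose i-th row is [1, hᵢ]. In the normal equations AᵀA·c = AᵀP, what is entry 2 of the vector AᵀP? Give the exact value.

Entry 2 ↔ basis h, so (AᵀP)_{2} = Σᵢ (h)·Pᵢ = (1)·(2) + (3)·(6) + (5)·(4) + (9)·(8) = 112.

112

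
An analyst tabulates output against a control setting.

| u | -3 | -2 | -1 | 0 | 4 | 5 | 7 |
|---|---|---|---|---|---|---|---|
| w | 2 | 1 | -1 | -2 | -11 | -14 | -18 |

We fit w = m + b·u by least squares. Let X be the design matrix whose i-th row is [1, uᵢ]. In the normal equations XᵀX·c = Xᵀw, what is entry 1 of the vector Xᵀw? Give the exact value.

Entry 1 ↔ basis 1, so (Xᵀw)_{1} = Σᵢ wᵢ = (1)·(2) + (1)·(1) + (1)·(-1) + (1)·(-2) + (1)·(-11) + (1)·(-14) + (1)·(-18) = -43.

-43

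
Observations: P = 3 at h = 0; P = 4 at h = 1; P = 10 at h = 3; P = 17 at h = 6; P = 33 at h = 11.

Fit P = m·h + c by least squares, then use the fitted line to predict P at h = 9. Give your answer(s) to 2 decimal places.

P̂ = 26.65

Forming AᵀA = [[167, 21]; [21, 5]] and AᵀP = [499, 67]ᵀ gives AᵀA·[m, c]ᵀ = AᵀP.
det = 167·5 − 21² = 394.
m = (499·5 − 21·67)/394 = 544/197; c = (167·67 − 21·499)/394 = 355/197.
At h = 9: P̂ = (544/197)·(9) + (355/197)·(1) = 5251/197.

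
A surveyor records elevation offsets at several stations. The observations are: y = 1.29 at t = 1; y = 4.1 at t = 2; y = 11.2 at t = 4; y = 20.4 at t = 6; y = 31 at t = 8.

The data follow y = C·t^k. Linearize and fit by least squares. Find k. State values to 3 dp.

k = 1.520

Taking logs, ln y = k·ln t + ln C, so regress ln y on ln t.
AᵀA = [[9.9367, 5.9506]; [5.9506, 5]], rhs = [16.8711, 10.5311]ᵀ  (here Σln t = 5.9506, Σ(ln t)² = 9.9367, Σln y = 10.5311, Σln t·ln y = 16.8711).
Solving (det = 14.2736): k = 1.51951, ln C = 0.29781.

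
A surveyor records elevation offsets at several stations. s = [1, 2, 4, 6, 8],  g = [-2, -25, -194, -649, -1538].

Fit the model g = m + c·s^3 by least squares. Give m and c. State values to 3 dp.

Setting ∂/∂m … = 0 gives: 5·m + 801·c = -2408;  801·m + 312961·c = -940258.
det = 5·312961 − 801² = 923204.
m = ((-2408)·312961 − 801·(-940258))/923204 = -231715/461602; c = (5·(-940258) − 801·(-2408))/923204 = -1386241/461602.

m = -0.502, c = -3.003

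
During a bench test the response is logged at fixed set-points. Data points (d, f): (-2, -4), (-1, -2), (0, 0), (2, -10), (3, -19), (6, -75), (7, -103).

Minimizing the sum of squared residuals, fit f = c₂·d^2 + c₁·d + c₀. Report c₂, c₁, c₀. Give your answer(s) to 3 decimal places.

AᵀA·[c₂, c₁, c₀]ᵀ = Aᵀf reads: 3811·c₂ + 585·c₁ + 103·c₀ = -7976;  585·c₂ + 103·c₁ + 15·c₀ = -1238;  103·c₂ + 15·c₁ + 7·c₀ = -213.
(Σd^2·d^2 = 3811, Σd^2·d = 585, Σd^2 = 103, Σd·d = 103, Σd = 15, Σ1 = 7, Σd^2·f = -7976, Σd·f = -1238, Σf = -213.)
Solving the 3×3 system (Gaussian elimination) gives c₂ = -204277/104802, c₁ = -35259/34934, c₀ = 21740/52401.

c₂ = -1.949, c₁ = -1.009, c₀ = 0.415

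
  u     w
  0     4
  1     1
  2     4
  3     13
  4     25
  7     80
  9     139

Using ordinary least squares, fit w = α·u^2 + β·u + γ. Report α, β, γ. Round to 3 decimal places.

α = 1.988, β = -2.795, γ = 2.950

The normal system XᵀX·[α, β, γ]ᵀ = Xᵀw is [[9316, 1172, 160]; [1172, 160, 26]; [160, 26, 7]]·[α, β, γ]ᵀ = [15713, 1959, 266]ᵀ.
Inverting the 3×3 Gram matrix, [α, β, γ]ᵀ = [14597/7344, -20525/7344, 10831/3672]ᵀ.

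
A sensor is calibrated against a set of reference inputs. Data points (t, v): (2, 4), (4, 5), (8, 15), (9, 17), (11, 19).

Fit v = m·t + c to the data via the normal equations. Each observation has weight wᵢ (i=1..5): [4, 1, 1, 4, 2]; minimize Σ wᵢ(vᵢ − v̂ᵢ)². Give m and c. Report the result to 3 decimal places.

m = 1.800, c = 0.133

Forming XᵀWX = [[662, 78]; [78, 12]] and XᵀWv = [1202, 142]ᵀ gives XᵀWX·[m, c]ᵀ = XᵀWv.
det = 662·12 − 78² = 1860.
m = (1202·12 − 78·142)/1860 = 9/5; c = (662·142 − 78·1202)/1860 = 2/15.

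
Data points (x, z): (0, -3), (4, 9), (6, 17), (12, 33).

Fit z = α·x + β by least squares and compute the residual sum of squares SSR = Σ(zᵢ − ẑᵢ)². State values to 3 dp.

The normal equations are: 196·α + 22·β = 534;  22·α + 4·β = 56.
Eliminating β: 4·(row 1) − 22·(row 2) gives 300·α = 4·534 − 22·56 = 904, so α = 226/75.
Then β = (56 − 22·(226/75))/4 = -193/75.
Residuals: -32/75, -12/25, 112/75, -44/75; SSR = 224/75.

SSR = 2.987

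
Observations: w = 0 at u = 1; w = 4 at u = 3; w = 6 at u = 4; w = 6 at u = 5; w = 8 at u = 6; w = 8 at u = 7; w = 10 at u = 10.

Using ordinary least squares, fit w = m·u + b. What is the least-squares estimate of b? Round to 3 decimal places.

b = 0.539

Entries of XᵀX: Σu·u = 236, Σu = 36, Σ1 = 7.
For Xᵀw: Σu·w = 270, Σw = 42.
So XᵀX·[m, b]ᵀ = Xᵀw: [[236, 36]; [36, 7]]·[m, b]ᵀ = [270, 42]ᵀ.
Δ = 236·7 − 36² = 356.
m = (270·7 − 36·42)/356 = 189/178; b = (236·42 − 36·270)/356 = 48/89.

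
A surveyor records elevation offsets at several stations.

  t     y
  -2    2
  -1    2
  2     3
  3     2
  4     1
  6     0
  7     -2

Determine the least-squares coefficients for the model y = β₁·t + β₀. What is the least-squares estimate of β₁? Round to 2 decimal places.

β₁ = -0.38

The normal equations are: 119·β₁ + 19·β₀ = -4;  19·β₁ + 7·β₀ = 8.
Determinant 119·7 − 19² = 472.
β₁ = ((-4)·7 − 19·8)/472 = -45/118; β₀ = (119·8 − 19·(-4))/472 = 257/118.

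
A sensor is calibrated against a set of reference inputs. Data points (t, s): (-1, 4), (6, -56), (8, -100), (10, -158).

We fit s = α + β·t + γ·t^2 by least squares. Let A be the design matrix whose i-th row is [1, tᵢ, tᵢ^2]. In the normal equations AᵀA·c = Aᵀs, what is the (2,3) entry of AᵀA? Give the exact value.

1727

Row 2 ↔ basis t, column 3 ↔ basis t^2, so (AᵀA)_{2,3} = Σᵢ (t)·(t^2) = (-1)·(1) + (6)·(36) + (8)·(64) + (10)·(100) = 1727.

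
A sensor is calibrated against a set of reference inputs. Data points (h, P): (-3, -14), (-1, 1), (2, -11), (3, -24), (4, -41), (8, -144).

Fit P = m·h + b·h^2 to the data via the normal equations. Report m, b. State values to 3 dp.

Entries of MᵀM: Σh·h = 103, Σh·h^2 = 583, Σh^2·h^2 = 4531.
Right-hand side: Σh·P = -1369, Σh^2·P = -10257.
So MᵀM·[m, b]ᵀ = MᵀP: [[103, 583]; [583, 4531]]·[m, b]ᵀ = [-1369, -10257]ᵀ.
Eliminating b: 4531·(row 1) − 583·(row 2) gives 126804·m = 4531·(-1369) − 583·(-10257) = -223108, so m = -55777/31701.
Then b = ((-10257) − 583·(-55777/31701))/4531 = -64586/31701.

m = -1.759, b = -2.037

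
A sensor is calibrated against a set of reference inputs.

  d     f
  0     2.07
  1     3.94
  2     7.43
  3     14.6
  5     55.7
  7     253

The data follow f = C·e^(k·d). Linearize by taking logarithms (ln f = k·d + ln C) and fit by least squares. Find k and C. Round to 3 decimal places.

k = 0.684, C = 1.959

Taking logs, ln f = k·d + ln C, so regress ln f on d.
XᵀX = [[88.0000, 18.0000]; [18.0000, 6]], rhs = [72.2589, 16.3386]ᵀ  (here Σd = 18.0000, Σ(d)² = 88.0000, Σln f = 16.3386, Σd·ln f = 72.2589).
Solving (det = 204.0000): k = 0.68362, ln C = 0.67226, so C = exp(0.67226) = 1.95865.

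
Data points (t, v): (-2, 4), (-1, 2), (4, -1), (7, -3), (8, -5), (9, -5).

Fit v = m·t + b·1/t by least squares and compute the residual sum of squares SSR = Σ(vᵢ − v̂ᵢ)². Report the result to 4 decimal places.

With design matrix A, AᵀA = [[215, 6]; [6, 345685/254016]] and Aᵀv = [-120, -2953/504]ᵀ.
Eliminating b: (345685/254016)·(row 1) − 6·(row 2) gives (65177699/254016)·m = (345685/254016)·(-120) − 6·(-2953/504) = -1356347/10584, so m = -32552328/65177699.
Then b = ((-2953/504) − 6·(-32552328/65177699))/(345685/254016) = -137095560/65177699.
Residuals: 127058360/65177699, -39292490/65177699, 99305503/65177699, 51918279/65177699, -48332926/65177699, -17684703/65177699; SSR = 504676265/65177699.

SSR = 7.7431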